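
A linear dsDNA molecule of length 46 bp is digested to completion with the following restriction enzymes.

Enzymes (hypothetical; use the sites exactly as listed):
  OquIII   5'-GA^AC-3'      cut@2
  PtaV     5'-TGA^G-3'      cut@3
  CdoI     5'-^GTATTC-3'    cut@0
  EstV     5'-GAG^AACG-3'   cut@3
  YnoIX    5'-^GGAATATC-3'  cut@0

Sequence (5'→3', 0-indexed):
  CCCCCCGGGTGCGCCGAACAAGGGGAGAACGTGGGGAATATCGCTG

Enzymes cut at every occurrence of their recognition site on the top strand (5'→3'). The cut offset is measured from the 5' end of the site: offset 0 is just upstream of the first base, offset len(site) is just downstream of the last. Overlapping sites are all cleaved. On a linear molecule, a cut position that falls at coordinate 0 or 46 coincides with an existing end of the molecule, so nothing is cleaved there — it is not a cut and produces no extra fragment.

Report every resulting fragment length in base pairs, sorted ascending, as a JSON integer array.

[1,6,10,12,17]

Scan for sites:
  OquIII (GAAC, off=2): starts [15, 26] → cuts [17, 28]
  PtaV (TGAG, off=3): no sites
  CdoI (GTATTC, off=0): no sites
  EstV (GAGAACG, off=3): starts [24] → cuts [27]
  YnoIX (GGAATATC, off=0): starts [34] → cuts [34]

All cut coordinates (distinct, sorted): [17, 27, 28, 34]

Fragments:
  [0,17): 17 bp
  [17,27): 10 bp
  [27,28): 1 bp
  [28,34): 6 bp
  [34,46): 12 bp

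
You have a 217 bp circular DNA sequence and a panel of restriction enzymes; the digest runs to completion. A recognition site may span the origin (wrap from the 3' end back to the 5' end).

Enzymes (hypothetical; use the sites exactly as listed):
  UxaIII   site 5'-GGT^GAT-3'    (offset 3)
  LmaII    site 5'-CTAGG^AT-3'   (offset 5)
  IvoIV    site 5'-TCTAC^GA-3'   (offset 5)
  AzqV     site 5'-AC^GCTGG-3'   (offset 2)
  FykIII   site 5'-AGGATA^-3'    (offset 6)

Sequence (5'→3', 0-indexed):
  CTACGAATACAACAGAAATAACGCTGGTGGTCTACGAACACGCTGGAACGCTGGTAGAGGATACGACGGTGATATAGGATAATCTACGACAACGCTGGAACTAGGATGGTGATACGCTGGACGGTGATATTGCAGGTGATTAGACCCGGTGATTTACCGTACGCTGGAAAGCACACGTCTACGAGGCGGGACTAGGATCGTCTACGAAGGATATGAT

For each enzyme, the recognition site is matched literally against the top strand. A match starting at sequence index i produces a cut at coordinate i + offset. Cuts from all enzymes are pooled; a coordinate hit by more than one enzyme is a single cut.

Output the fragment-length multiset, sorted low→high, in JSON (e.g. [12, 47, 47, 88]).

[5,5,6,6,6,7,8,8,8,9,10,11,12,12,12,13,13,14,14,18,20]

Scan for sites:
  UxaIII GGTGAT/3: at [67, 107, 122, 134, 147] ⇒ [70, 110, 125, 137, 150]
  LmaII CTAGGAT/5: at [100, 191] ⇒ [105, 196]
  IvoIV TCTACGA/5: at [30, 82, 177, 200, 216] ⇒ [4, 35, 87, 182, 205]
  AzqV ACGCTGG/2: at [20, 39, 47, 91, 113, 160] ⇒ [22, 41, 49, 93, 115, 162]
  FykIII AGGATA/6: at [57, 75, 207] ⇒ [63, 81, 213]

Pooled cuts: [4, 22, 35, 41, 49, 63, 70, 81, 87, 93, 105, 110, 115, 125, 137, 150, 162, 182, 196, 205, 213]

Fragment lengths:
  4→22: 18 bp
  22→35: 13 bp
  35→41: 6 bp
  41→49: 8 bp
  49→63: 14 bp
  63→70: 7 bp
  70→81: 11 bp
  81→87: 6 bp
  87→93: 6 bp
  93→105: 12 bp
  105→110: 5 bp
  110→115: 5 bp
  115→125: 10 bp
  125→137: 12 bp
  137→150: 13 bp
  150→162: 12 bp
  162→182: 20 bp
  182→196: 14 bp
  196→205: 9 bp
  205→213: 8 bp
  213→4 (wrap): 217-213+4 = 8 bp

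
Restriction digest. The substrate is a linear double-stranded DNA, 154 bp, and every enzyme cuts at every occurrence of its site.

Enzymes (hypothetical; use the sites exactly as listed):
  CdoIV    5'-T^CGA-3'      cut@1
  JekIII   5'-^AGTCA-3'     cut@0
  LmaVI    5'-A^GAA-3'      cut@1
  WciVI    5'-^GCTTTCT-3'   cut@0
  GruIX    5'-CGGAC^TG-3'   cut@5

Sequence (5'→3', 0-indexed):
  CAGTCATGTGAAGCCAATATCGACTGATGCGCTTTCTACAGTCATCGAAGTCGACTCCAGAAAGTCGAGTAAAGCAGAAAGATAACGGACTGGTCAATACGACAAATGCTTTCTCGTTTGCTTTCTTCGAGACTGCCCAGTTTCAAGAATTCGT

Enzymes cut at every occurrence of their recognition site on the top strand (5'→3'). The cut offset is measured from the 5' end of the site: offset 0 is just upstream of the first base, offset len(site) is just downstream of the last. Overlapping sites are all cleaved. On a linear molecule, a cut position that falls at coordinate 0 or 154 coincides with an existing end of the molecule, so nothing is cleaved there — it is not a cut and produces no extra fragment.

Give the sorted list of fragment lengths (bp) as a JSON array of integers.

[1,6,6,6,8,8,8,9,10,11,12,14,17,19,19]

Per-enzyme occurrences:
  CdoIV TCGA/1: at [19, 44, 50, 64, 126] ⇒ [20, 45, 51, 65, 127]
  JekIII AGTCA/0: at [1, 39] ⇒ [1, 39]
  LmaVI AGAA/1: at [58, 75, 145] ⇒ [59, 76, 146]
  WciVI GCTTTCT/0: at [30, 107, 119] ⇒ [30, 107, 119]
  GruIX CGGACTG/5: at [85] ⇒ [90]

All cut coordinates (distinct, sorted): [1, 20, 30, 39, 45, 51, 59, 65, 76, 90, 107, 119, 127, 146]

Fragment lengths:
  [0,1): 1 bp
  [1,20): 19 bp
  [20,30): 10 bp
  [30,39): 9 bp
  [39,45): 6 bp
  [45,51): 6 bp
  [51,59): 8 bp
  [59,65): 6 bp
  [65,76): 11 bp
  [76,90): 14 bp
  [90,107): 17 bp
  [107,119): 12 bp
  [119,127): 8 bp
  [127,146): 19 bp
  [146,154): 8 bp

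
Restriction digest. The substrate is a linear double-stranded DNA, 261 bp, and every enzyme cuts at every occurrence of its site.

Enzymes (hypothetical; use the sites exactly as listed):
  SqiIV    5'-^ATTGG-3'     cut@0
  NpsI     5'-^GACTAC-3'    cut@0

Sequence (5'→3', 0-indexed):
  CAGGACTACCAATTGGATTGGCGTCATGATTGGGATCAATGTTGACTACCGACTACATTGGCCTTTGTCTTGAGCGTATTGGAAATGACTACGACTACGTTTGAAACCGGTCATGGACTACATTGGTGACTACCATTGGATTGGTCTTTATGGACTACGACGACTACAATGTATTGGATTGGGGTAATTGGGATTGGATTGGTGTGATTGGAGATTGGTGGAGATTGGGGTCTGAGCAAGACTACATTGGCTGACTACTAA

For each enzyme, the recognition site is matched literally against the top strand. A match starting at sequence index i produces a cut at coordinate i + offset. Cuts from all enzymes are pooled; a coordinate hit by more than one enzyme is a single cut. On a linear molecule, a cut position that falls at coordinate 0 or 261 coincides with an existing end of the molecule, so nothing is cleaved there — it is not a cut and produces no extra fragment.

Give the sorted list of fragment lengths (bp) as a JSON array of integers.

[3,5,5,5,5,6,6,6,6,6,6,7,7,7,7,8,9,9,9,9,9,10,11,12,13,15,16,21,23]

Scan for sites:
  SqiIV ATTGG/0: at [11, 16, 28, 56, 77, 121, 134, 139, 172, 177, 186, 192, 197, 206, 213, 223, 245] ⇒ [11, 16, 28, 56, 77, 121, 134, 139, 172, 177, 186, 192, 197, 206, 213, 223, 245]
  NpsI GACTAC/0: at [3, 43, 50, 86, 92, 115, 127, 152, 161, 239, 252] ⇒ [3, 43, 50, 86, 92, 115, 127, 152, 161, 239, 252]

All cut coordinates (distinct, sorted): [3, 11, 16, 28, 43, 50, 56, 77, 86, 92, 115, 121, 127, 134, 139, 152, 161, 172, 177, 186, 192, 197, 206, 213, 223, 239, 245, 252]

Fragments:
  [0,3): 3 bp
  [3,11): 8 bp
  [11,16): 5 bp
  [16,28): 12 bp
  [28,43): 15 bp
  [43,50): 7 bp
  [50,56): 6 bp
  [56,77): 21 bp
  [77,86): 9 bp
  [86,92): 6 bp
  [92,115): 23 bp
  [115,121): 6 bp
  [121,127): 6 bp
  [127,134): 7 bp
  [134,139): 5 bp
  [139,152): 13 bp
  [152,161): 9 bp
  [161,172): 11 bp
  [172,177): 5 bp
  [177,186): 9 bp
  [186,192): 6 bp
  [192,197): 5 bp
  [197,206): 9 bp
  [206,213): 7 bp
  [213,223): 10 bp
  [223,239): 16 bp
  [239,245): 6 bp
  [245,252): 7 bp
  [252,261): 9 bp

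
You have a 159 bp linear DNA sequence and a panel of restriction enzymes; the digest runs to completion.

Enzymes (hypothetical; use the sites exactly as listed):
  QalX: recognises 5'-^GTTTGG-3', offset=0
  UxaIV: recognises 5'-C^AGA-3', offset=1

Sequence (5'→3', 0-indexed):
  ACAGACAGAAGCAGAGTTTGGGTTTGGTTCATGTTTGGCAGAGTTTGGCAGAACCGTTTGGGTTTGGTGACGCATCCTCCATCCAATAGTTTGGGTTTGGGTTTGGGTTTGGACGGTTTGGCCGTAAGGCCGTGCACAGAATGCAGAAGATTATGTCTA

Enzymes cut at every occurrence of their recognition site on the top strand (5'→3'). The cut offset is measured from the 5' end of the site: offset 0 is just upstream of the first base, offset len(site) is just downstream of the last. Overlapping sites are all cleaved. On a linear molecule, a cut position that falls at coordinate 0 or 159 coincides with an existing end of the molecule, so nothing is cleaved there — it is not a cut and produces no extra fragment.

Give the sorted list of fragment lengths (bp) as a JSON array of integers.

Scan for sites:
  QalX GTTTGG/0: at [15, 21, 32, 42, 55, 61, 88, 94, 100, 106, 115] ⇒ [15, 21, 32, 42, 55, 61, 88, 94, 100, 106, 115]
  UxaIV CAGA/1: at [1, 5, 11, 38, 48, 136, 143] ⇒ [2, 6, 12, 39, 49, 137, 144]

All cut coordinates (distinct, sorted): [2, 6, 12, 15, 21, 32, 39, 42, 49, 55, 61, 88, 94, 100, 106, 115, 137, 144]

Fragment lengths:
  [0,2): 2 bp
  [2,6): 4 bp
  [6,12): 6 bp
  [12,15): 3 bp
  [15,21): 6 bp
  [21,32): 11 bp
  [32,39): 7 bp
  [39,42): 3 bp
  [42,49): 7 bp
  [49,55): 6 bp
  [55,61): 6 bp
  [61,88): 27 bp
  [88,94): 6 bp
  [94,100): 6 bp
  [100,106): 6 bp
  [106,115): 9 bp
  [115,137): 22 bp
  [137,144): 7 bp
  [144,159): 15 bp

[2,3,3,4,6,6,6,6,6,6,6,7,7,7,9,11,15,22,27]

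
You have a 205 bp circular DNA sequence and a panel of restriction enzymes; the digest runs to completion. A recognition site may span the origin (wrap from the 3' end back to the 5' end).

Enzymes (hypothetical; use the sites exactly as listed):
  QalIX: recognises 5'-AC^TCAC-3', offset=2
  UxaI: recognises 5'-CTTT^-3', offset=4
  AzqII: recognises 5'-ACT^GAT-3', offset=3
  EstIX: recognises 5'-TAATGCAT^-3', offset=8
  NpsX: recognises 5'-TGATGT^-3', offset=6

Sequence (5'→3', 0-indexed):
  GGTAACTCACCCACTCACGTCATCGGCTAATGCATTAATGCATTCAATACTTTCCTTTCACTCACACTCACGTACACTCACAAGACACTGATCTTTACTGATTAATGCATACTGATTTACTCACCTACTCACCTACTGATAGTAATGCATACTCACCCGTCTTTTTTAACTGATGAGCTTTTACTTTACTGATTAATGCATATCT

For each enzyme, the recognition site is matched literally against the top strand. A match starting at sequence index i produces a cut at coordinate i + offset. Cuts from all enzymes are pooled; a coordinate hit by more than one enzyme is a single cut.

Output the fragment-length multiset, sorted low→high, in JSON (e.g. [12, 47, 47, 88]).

[2,3,3,3,3,5,6,6,7,7,7,8,8,8,9,10,10,10,10,11,11,12,12,13,21]

Per-enzyme occurrences:
  QalIX (ACTCAC, off=2): starts [4, 12, 59, 65, 75, 118, 126, 150] → cuts [6, 14, 61, 67, 77, 120, 128, 152]
  UxaI (CTTT, off=4): starts [49, 54, 92, 160, 177, 183] → cuts [53, 58, 96, 164, 181, 187]
  AzqII (ACTGAT, off=3): starts [86, 96, 110, 134, 168, 187] → cuts [89, 99, 113, 137, 171, 190]
  EstIX (TAATGCAT, off=8): starts [27, 35, 102, 142, 193] → cuts [35, 43, 110, 150, 201]
  NpsX (TGATGT, off=6): no sites

Pooled cuts: [6, 14, 35, 43, 53, 58, 61, 67, 77, 89, 96, 99, 110, 113, 120, 128, 137, 150, 152, 164, 171, 181, 187, 190, 201]

Fragments:
  6→14: 8 bp
  14→35: 21 bp
  35→43: 8 bp
  43→53: 10 bp
  53→58: 5 bp
  58→61: 3 bp
  61→67: 6 bp
  67→77: 10 bp
  77→89: 12 bp
  89→96: 7 bp
  96→99: 3 bp
  99→110: 11 bp
  110→113: 3 bp
  113→120: 7 bp
  120→128: 8 bp
  128→137: 9 bp
  137→150: 13 bp
  150→152: 2 bp
  152→164: 12 bp
  164→171: 7 bp
  171→181: 10 bp
  181→187: 6 bp
  187→190: 3 bp
  190→201: 11 bp
  201→6 (wrap): 205-201+6 = 10 bp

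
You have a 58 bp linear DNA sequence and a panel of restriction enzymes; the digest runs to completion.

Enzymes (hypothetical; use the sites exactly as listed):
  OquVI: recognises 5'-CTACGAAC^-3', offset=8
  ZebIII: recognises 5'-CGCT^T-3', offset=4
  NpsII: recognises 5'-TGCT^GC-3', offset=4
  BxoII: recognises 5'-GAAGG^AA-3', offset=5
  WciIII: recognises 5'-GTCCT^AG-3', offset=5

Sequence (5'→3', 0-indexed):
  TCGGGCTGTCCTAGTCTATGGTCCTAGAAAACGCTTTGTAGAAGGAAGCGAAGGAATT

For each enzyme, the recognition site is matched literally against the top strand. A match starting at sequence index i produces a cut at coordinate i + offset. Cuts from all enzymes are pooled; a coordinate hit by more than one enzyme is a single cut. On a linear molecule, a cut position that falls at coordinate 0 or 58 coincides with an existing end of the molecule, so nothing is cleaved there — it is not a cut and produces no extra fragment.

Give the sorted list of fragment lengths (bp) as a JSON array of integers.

[4,9,10,10,12,13]

Per-enzyme occurrences:
  OquVI (CTACGAAC, off=8): no sites
  ZebIII (CGCTT, off=4): starts [31] → cuts [35]
  NpsII (TGCTGC, off=4): no sites
  BxoII (GAAGGAA, off=5): starts [40, 49] → cuts [45, 54]
  WciIII (GTCCTAG, off=5): starts [7, 20] → cuts [12, 25]

Pooled cuts: [12, 25, 35, 45, 54]

Fragments:
  [0,12): 12 bp
  [12,25): 13 bp
  [25,35): 10 bp
  [35,45): 10 bp
  [45,54): 9 bp
  [54,58): 4 bp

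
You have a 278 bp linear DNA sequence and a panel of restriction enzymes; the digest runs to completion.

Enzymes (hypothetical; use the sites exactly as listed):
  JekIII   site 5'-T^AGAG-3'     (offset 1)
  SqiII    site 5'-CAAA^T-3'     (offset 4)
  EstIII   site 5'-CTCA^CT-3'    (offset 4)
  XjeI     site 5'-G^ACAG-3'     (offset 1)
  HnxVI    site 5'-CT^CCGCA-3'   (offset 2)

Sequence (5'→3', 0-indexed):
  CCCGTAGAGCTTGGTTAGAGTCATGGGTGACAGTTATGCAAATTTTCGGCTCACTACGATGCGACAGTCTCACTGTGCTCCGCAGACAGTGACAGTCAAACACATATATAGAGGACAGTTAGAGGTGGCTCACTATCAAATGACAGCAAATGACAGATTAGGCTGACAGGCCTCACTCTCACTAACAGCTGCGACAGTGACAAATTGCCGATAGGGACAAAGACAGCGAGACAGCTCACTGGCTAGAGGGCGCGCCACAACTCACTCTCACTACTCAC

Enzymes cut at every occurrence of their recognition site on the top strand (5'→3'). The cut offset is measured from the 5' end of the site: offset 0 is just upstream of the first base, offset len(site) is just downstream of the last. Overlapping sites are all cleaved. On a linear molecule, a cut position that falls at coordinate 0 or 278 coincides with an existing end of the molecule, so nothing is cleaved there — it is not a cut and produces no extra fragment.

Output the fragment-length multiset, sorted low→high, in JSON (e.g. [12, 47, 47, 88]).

[2,2,5,5,6,6,6,6,6,6,7,8,8,8,8,8,9,10,10,11,11,11,12,12,13,13,13,18,18,20]

Site scan:
  JekIII (TAGAG, off=1): starts [4, 15, 108, 119, 243] → cuts [5, 16, 109, 120, 244]
  SqiII (CAAAT, off=4): starts [38, 136, 146, 200] → cuts [42, 140, 150, 204]
  EstIII (CTCACT, off=4): starts [49, 68, 128, 171, 177, 234, 260, 266] → cuts [53, 72, 132, 175, 181, 238, 264, 270]
  XjeI (GACAG, off=1): starts [28, 62, 84, 90, 113, 141, 151, 164, 192, 221, 229] → cuts [29, 63, 85, 91, 114, 142, 152, 165, 193, 222, 230]
  HnxVI (CTCCGCA, off=2): starts [77] → cuts [79]

All cut coordinates (distinct, sorted): [5, 16, 29, 42, 53, 63, 72, 79, 85, 91, 109, 114, 120, 132, 140, 142, 150, 152, 165, 175, 181, 193, 204, 222, 230, 238, 244, 264, 270]

Fragment lengths:
  [0,5): 5 bp
  [5,16): 11 bp
  [16,29): 13 bp
  [29,42): 13 bp
  [42,53): 11 bp
  [53,63): 10 bp
  [63,72): 9 bp
  [72,79): 7 bp
  [79,85): 6 bp
  [85,91): 6 bp
  [91,109): 18 bp
  [109,114): 5 bp
  [114,120): 6 bp
  [120,132): 12 bp
  [132,140): 8 bp
  [140,142): 2 bp
  [142,150): 8 bp
  [150,152): 2 bp
  [152,165): 13 bp
  [165,175): 10 bp
  [175,181): 6 bp
  [181,193): 12 bp
  [193,204): 11 bp
  [204,222): 18 bp
  [222,230): 8 bp
  [230,238): 8 bp
  [238,244): 6 bp
  [244,264): 20 bp
  [264,270): 6 bp
  [270,278): 8 bp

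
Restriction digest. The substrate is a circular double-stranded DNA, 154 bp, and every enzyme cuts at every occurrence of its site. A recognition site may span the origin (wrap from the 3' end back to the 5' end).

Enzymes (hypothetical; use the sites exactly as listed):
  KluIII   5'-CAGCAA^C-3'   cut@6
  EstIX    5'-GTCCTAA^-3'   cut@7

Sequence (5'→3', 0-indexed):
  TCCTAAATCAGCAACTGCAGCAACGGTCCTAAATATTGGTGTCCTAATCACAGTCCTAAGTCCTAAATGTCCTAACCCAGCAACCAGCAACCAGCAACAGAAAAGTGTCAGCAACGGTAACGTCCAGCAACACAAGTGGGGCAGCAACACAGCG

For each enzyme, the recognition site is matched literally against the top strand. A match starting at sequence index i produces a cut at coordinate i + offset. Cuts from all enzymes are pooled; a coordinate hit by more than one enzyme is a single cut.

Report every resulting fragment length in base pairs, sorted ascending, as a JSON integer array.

Scan for sites:
  KluIII CAGCAAC/6: at [8, 17, 77, 84, 91, 108, 124, 141] ⇒ [14, 23, 83, 90, 97, 114, 130, 147]
  EstIX GTCCTAA/7: at [25, 40, 52, 59, 68, 153] ⇒ [6, 32, 47, 59, 66, 75]

Pooled cuts: [6, 14, 23, 32, 47, 59, 66, 75, 83, 90, 97, 114, 130, 147]

Fragment lengths:
  6→14: 8 bp
  14→23: 9 bp
  23→32: 9 bp
  32→47: 15 bp
  47→59: 12 bp
  59→66: 7 bp
  66→75: 9 bp
  75→83: 8 bp
  83→90: 7 bp
  90→97: 7 bp
  97→114: 17 bp
  114→130: 16 bp
  130→147: 17 bp
  147→6 (wrap): 154-147+6 = 13 bp

[7,7,7,8,8,9,9,9,12,13,15,16,17,17]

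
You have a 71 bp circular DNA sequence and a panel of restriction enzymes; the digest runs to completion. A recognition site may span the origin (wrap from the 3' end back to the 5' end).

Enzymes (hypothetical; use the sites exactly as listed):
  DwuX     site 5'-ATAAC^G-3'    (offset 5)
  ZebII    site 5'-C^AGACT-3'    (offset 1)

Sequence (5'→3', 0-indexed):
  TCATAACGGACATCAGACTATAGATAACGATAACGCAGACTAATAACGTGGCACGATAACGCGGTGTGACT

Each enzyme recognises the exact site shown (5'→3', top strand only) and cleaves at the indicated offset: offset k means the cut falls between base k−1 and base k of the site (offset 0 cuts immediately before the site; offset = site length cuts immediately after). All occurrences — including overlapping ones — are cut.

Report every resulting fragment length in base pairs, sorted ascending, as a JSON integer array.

[2,6,7,11,13,14,18]

Per-enzyme occurrences:
  DwuX (ATAACG, off=5): starts [2, 23, 29, 42, 55] → cuts [7, 28, 34, 47, 60]
  ZebII (CAGACT, off=1): starts [13, 35] → cuts [14, 36]

All cut coordinates (distinct, sorted): [7, 14, 28, 34, 36, 47, 60]

Fragment lengths:
  7→14: 7 bp
  14→28: 14 bp
  28→34: 6 bp
  34→36: 2 bp
  36→47: 11 bp
  47→60: 13 bp
  60→7 (wrap): 71-60+7 = 18 bp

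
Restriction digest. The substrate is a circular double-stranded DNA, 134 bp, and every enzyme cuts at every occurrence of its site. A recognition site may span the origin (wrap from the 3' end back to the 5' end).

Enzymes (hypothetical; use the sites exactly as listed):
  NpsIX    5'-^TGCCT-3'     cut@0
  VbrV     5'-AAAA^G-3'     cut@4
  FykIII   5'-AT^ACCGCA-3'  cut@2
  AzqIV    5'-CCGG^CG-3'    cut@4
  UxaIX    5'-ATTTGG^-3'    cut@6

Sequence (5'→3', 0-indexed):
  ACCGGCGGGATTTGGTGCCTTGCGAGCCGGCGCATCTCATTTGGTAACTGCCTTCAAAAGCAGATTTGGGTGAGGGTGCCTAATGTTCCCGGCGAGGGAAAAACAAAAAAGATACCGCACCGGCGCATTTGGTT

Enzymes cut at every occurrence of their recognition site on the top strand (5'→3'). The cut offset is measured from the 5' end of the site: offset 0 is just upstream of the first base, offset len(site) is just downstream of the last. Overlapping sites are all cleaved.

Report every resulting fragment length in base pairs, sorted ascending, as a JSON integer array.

Site scan:
  NpsIX (TGCCT, off=0): starts [15, 48, 76] → cuts [15, 48, 76]
  VbrV (AAAAG, off=4): starts [55, 106] → cuts [59, 110]
  FykIII (ATACCGCA, off=2): starts [111] → cuts [113]
  AzqIV (CCGGCG, off=4): starts [1, 26, 88, 119] → cuts [5, 30, 92, 123]
  UxaIX (ATTTGG, off=6): starts [9, 38, 63, 126] → cuts [15, 44, 69, 132]

All cut coordinates (distinct, sorted): [5, 15, 30, 44, 48, 59, 69, 76, 92, 110, 113, 123, 132]

Fragments:
  5→15: 10 bp
  15→30: 15 bp
  30→44: 14 bp
  44→48: 4 bp
  48→59: 11 bp
  59→69: 10 bp
  69→76: 7 bp
  76→92: 16 bp
  92→110: 18 bp
  110→113: 3 bp
  113→123: 10 bp
  123→132: 9 bp
  132→5 (wrap): 134-132+5 = 7 bp

[3,4,7,7,9,10,10,10,11,14,15,16,18]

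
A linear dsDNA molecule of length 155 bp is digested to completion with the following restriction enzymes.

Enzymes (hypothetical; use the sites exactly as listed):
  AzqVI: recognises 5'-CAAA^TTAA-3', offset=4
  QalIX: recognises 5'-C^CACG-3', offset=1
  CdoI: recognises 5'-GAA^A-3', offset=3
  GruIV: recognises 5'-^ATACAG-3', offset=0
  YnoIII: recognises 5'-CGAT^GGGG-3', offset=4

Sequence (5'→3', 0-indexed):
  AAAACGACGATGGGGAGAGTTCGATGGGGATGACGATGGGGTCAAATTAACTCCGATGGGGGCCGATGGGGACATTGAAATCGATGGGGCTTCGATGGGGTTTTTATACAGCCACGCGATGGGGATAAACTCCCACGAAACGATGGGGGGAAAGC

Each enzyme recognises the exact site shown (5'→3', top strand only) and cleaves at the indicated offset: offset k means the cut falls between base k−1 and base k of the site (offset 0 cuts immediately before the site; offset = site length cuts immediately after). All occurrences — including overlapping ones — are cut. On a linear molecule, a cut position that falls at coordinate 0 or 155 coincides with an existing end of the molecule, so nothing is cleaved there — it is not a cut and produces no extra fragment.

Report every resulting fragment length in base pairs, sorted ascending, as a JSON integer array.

[3,5,6,6,7,8,8,9,9,10,11,11,11,12,12,13,14]

Site scan:
  AzqVI (CAAATTAA, off=4): starts [42] → cuts [46]
  QalIX (CCACG, off=1): starts [111, 132] → cuts [112, 133]
  CdoI (GAAA, off=3): starts [76, 136, 149] → cuts [79, 139, 152]
  GruIV (ATACAG, off=0): starts [105] → cuts [105]
  YnoIII (CGATGGGG, off=4): starts [7, 21, 33, 53, 63, 81, 92, 116, 140] → cuts [11, 25, 37, 57, 67, 85, 96, 120, 144]

All cut coordinates (distinct, sorted): [11, 25, 37, 46, 57, 67, 79, 85, 96, 105, 112, 120, 133, 139, 144, 152]

Fragment lengths:
  [0,11): 11 bp
  [11,25): 14 bp
  [25,37): 12 bp
  [37,46): 9 bp
  [46,57): 11 bp
  [57,67): 10 bp
  [67,79): 12 bp
  [79,85): 6 bp
  [85,96): 11 bp
  [96,105): 9 bp
  [105,112): 7 bp
  [112,120): 8 bp
  [120,133): 13 bp
  [133,139): 6 bp
  [139,144): 5 bp
  [144,152): 8 bp
  [152,155): 3 bp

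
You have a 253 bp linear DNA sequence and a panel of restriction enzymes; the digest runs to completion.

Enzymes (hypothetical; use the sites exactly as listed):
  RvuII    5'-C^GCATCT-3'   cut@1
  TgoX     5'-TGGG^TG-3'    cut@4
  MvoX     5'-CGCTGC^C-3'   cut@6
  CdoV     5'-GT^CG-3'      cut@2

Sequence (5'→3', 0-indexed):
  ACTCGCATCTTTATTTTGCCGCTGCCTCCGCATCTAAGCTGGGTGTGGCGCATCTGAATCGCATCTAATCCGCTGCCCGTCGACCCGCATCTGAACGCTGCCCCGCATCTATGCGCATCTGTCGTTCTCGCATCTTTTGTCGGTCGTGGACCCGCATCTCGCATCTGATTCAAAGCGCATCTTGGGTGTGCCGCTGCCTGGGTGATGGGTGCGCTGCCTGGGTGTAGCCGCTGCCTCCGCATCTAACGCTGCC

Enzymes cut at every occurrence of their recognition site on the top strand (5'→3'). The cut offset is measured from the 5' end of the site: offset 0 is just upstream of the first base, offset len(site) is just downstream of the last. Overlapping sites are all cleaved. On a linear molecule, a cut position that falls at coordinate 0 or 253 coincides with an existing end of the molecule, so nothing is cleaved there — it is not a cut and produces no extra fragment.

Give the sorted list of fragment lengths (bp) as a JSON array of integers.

Site scan:
  RvuII (CGCATCT, off=1): starts [3, 28, 48, 59, 85, 103, 113, 128, 152, 159, 175, 237] → cuts [4, 29, 49, 60, 86, 104, 114, 129, 153, 160, 176, 238]
  TgoX (TGGGTG, off=4): starts [39, 182, 198, 205, 218] → cuts [43, 186, 202, 209, 222]
  MvoX (CGCTGCC, off=6): starts [19, 70, 95, 191, 211, 228, 246] → cuts [25, 76, 101, 197, 217, 234, 252]
  CdoV (GTCG, off=2): starts [78, 120, 138, 142] → cuts [80, 122, 140, 144]

All cut coordinates (distinct, sorted): [4, 25, 29, 43, 49, 60, 76, 80, 86, 101, 104, 114, 122, 129, 140, 144, 153, 160, 176, 186, 197, 202, 209, 217, 222, 234, 238, 252]

Fragments:
  [0,4): 4 bp
  [4,25): 21 bp
  [25,29): 4 bp
  [29,43): 14 bp
  [43,49): 6 bp
  [49,60): 11 bp
  [60,76): 16 bp
  [76,80): 4 bp
  [80,86): 6 bp
  [86,101): 15 bp
  [101,104): 3 bp
  [104,114): 10 bp
  [114,122): 8 bp
  [122,129): 7 bp
  [129,140): 11 bp
  [140,144): 4 bp
  [144,153): 9 bp
  [153,160): 7 bp
  [160,176): 16 bp
  [176,186): 10 bp
  [186,197): 11 bp
  [197,202): 5 bp
  [202,209): 7 bp
  [209,217): 8 bp
  [217,222): 5 bp
  [222,234): 12 bp
  [234,238): 4 bp
  [238,252): 14 bp
  [252,253): 1 bp

[1,3,4,4,4,4,4,5,5,6,6,7,7,7,8,8,9,10,10,11,11,11,12,14,14,15,16,16,21]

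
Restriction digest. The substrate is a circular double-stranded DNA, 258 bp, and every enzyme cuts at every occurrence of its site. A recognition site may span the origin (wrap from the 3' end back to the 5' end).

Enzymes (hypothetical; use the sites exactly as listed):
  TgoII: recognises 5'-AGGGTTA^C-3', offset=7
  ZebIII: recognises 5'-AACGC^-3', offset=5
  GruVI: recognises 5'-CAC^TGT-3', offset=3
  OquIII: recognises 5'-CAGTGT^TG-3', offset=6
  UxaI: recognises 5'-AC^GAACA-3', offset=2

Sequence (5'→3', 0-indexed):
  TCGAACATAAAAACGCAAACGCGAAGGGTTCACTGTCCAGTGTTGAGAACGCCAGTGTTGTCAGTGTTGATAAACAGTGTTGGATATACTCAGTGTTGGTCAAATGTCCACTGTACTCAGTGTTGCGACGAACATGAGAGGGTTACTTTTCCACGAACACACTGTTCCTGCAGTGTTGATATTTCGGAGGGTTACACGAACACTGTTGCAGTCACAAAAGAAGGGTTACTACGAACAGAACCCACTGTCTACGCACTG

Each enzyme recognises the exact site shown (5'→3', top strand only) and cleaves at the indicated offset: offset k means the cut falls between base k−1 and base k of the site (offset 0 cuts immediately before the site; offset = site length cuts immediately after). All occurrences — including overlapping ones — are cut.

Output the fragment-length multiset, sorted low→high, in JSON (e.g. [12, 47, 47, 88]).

[3,4,6,6,6,6,8,9,9,9,10,11,11,12,13,13,14,15,16,16,18,18,25]

Per-enzyme occurrences:
  TgoII (AGGGTTAC, off=7): starts [138, 187, 221] → cuts [145, 194, 228]
  ZebIII (AACGC, off=5): starts [11, 17, 47] → cuts [16, 22, 52]
  GruVI (CACTGT, off=3): starts [30, 108, 159, 200, 242, 253] → cuts [33, 111, 162, 203, 245, 256]
  OquIII (CAGTGTTG, off=6): starts [37, 52, 61, 74, 90, 117, 170] → cuts [43, 58, 67, 80, 96, 123, 176]
  UxaI (ACGAACA, off=2): starts [127, 152, 195, 230] → cuts [129, 154, 197, 232]

All cut coordinates (distinct, sorted): [16, 22, 33, 43, 52, 58, 67, 80, 96, 111, 123, 129, 145, 154, 162, 176, 194, 197, 203, 228, 232, 245, 256]

Fragment lengths:
  16→22: 6 bp
  22→33: 11 bp
  33→43: 10 bp
  43→52: 9 bp
  52→58: 6 bp
  58→67: 9 bp
  67→80: 13 bp
  80→96: 16 bp
  96→111: 15 bp
  111→123: 12 bp
  123→129: 6 bp
  129→145: 16 bp
  145→154: 9 bp
  154→162: 8 bp
  162→176: 14 bp
  176→194: 18 bp
  194→197: 3 bp
  197→203: 6 bp
  203→228: 25 bp
  228→232: 4 bp
  232→245: 13 bp
  245→256: 11 bp
  256→16 (wrap): 258-256+16 = 18 bp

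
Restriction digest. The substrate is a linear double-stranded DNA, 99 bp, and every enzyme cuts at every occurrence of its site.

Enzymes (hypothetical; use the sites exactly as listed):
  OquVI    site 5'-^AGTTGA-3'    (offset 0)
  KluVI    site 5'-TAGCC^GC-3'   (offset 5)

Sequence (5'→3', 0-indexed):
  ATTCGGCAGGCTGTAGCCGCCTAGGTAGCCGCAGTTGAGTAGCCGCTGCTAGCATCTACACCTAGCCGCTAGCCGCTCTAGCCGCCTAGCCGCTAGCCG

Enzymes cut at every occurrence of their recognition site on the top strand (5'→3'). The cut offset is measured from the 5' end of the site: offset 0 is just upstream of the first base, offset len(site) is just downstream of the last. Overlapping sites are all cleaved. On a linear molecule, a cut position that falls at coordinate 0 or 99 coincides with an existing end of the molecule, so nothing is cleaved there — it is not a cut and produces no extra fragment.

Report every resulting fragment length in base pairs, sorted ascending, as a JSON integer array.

Scan for sites:
  OquVI (AGTTGA, off=0): starts [32] → cuts [32]
  KluVI (TAGCCGC, off=5): starts [13, 25, 39, 62, 69, 78, 86] → cuts [18, 30, 44, 67, 74, 83, 91]

Pooled cuts: [18, 30, 32, 44, 67, 74, 83, 91]

Fragments:
  [0,18): 18 bp
  [18,30): 12 bp
  [30,32): 2 bp
  [32,44): 12 bp
  [44,67): 23 bp
  [67,74): 7 bp
  [74,83): 9 bp
  [83,91): 8 bp
  [91,99): 8 bp

[2,7,8,8,9,12,12,18,23]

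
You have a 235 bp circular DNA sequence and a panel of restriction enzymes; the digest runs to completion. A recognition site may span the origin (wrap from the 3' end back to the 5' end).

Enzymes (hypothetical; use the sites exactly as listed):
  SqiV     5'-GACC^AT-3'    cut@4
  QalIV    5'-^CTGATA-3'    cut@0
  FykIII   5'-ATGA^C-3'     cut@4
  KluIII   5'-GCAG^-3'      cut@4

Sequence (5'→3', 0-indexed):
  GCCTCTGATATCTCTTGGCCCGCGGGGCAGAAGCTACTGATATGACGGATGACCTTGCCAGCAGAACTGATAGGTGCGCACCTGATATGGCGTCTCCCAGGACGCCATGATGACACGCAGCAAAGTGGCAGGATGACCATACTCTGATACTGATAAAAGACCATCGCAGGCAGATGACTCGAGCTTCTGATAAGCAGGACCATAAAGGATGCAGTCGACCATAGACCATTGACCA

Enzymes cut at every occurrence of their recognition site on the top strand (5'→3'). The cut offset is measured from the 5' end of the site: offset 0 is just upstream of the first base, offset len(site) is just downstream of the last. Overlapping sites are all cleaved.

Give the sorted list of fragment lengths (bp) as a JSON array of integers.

[2,2,4,4,4,5,5,6,6,6,7,7,7,7,9,9,11,11,12,12,13,13,15,26,32]

Scan for sites:
  SqiV (GACCAT, off=4): starts [134, 158, 197, 216, 223] → cuts [138, 162, 201, 220, 227]
  QalIV (CTGATA, off=0): starts [4, 36, 66, 81, 143, 149, 186] → cuts [4, 36, 66, 81, 143, 149, 186]
  FykIII (ATGAC, off=4): starts [41, 48, 109, 132, 173] → cuts [45, 52, 113, 136, 177]
  KluIII (GCAG, off=4): starts [26, 60, 116, 127, 165, 169, 193, 210] → cuts [30, 64, 120, 131, 169, 173, 197, 214]

All cut coordinates (distinct, sorted): [4, 30, 36, 45, 52, 64, 66, 81, 113, 120, 131, 136, 138, 143, 149, 162, 169, 173, 177, 186, 197, 201, 214, 220, 227]

Fragment lengths:
  4→30: 26 bp
  30→36: 6 bp
  36→45: 9 bp
  45→52: 7 bp
  52→64: 12 bp
  64→66: 2 bp
  66→81: 15 bp
  81→113: 32 bp
  113→120: 7 bp
  120→131: 11 bp
  131→136: 5 bp
  136→138: 2 bp
  138→143: 5 bp
  143→149: 6 bp
  149→162: 13 bp
  162→169: 7 bp
  169→173: 4 bp
  173→177: 4 bp
  177→186: 9 bp
  186→197: 11 bp
  197→201: 4 bp
  201→214: 13 bp
  214→220: 6 bp
  220→227: 7 bp
  227→4 (wrap): 235-227+4 = 12 bp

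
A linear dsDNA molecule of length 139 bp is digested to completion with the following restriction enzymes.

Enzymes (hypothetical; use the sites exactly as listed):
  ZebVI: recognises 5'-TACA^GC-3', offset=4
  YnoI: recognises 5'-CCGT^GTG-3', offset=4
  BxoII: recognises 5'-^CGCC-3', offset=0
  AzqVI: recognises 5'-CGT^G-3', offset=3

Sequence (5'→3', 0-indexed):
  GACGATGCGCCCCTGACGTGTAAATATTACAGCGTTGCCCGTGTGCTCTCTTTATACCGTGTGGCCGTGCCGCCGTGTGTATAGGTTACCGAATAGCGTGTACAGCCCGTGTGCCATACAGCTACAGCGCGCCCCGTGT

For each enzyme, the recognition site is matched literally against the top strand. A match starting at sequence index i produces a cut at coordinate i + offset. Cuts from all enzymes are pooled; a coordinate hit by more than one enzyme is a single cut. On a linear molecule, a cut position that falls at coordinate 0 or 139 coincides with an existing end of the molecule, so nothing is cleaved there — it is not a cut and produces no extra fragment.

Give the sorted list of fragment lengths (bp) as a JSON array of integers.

[2,2,3,5,6,6,6,7,8,8,10,11,12,12,18,23]

Site scan:
  ZebVI TACAGC/4: at [27, 100, 116, 122] ⇒ [31, 104, 120, 126]
  YnoI CCGTGTG/4: at [38, 56, 72, 106] ⇒ [42, 60, 76, 110]
  BxoII CGCC/0: at [7, 70, 129] ⇒ [7, 70, 129]
  AzqVI CGTG/3: at [16, 39, 57, 65, 73, 96, 107, 134] ⇒ [19, 42, 60, 68, 76, 99, 110, 137]

All cut coordinates (distinct, sorted): [7, 19, 31, 42, 60, 68, 70, 76, 99, 104, 110, 120, 126, 129, 137]

Fragment lengths:
  [0,7): 7 bp
  [7,19): 12 bp
  [19,31): 12 bp
  [31,42): 11 bp
  [42,60): 18 bp
  [60,68): 8 bp
  [68,70): 2 bp
  [70,76): 6 bp
  [76,99): 23 bp
  [99,104): 5 bp
  [104,110): 6 bp
  [110,120): 10 bp
  [120,126): 6 bp
  [126,129): 3 bp
  [129,137): 8 bp
  [137,139): 2 bp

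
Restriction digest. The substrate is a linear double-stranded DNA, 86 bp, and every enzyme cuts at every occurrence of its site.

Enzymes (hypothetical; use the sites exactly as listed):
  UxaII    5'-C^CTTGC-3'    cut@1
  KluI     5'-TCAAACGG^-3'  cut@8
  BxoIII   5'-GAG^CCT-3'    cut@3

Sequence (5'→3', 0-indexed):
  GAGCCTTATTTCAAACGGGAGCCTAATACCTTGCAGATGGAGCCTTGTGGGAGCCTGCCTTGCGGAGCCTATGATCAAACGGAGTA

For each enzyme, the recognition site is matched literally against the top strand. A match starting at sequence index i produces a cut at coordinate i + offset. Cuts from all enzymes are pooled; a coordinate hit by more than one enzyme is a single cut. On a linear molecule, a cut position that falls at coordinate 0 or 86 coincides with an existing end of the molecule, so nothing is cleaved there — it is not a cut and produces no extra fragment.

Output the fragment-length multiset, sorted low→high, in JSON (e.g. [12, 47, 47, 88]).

Scan for sites:
  UxaII (CCTTGC, off=1): starts [28, 57] → cuts [29, 58]
  KluI (TCAAACGG, off=8): starts [10, 74] → cuts [18, 82]
  BxoIII (GAGCCT, off=3): starts [0, 18, 39, 50, 64] → cuts [3, 21, 42, 53, 67]

All cut coordinates (distinct, sorted): [3, 18, 21, 29, 42, 53, 58, 67, 82]

Fragments:
  [0,3): 3 bp
  [3,18): 15 bp
  [18,21): 3 bp
  [21,29): 8 bp
  [29,42): 13 bp
  [42,53): 11 bp
  [53,58): 5 bp
  [58,67): 9 bp
  [67,82): 15 bp
  [82,86): 4 bp

[3,3,4,5,8,9,11,13,15,15]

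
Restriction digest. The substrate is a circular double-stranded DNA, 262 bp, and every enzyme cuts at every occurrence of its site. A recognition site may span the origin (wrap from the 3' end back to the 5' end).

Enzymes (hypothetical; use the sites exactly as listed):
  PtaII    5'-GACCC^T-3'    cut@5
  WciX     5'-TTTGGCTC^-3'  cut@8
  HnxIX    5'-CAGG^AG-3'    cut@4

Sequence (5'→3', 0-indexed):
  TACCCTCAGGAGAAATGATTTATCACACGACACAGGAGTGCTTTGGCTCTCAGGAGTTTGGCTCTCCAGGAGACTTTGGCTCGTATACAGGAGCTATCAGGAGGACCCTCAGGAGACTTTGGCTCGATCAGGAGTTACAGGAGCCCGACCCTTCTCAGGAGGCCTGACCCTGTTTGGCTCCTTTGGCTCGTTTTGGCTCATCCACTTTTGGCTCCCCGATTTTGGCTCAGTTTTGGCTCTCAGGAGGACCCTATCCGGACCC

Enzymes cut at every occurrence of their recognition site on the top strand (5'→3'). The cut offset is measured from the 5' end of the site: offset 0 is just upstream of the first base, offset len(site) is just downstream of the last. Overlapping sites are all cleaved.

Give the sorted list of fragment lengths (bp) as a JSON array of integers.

[5,5,5,6,7,7,7,8,9,9,9,10,10,10,10,10,10,11,11,11,12,12,13,14,15,26]

Site scan:
  PtaII (GACCCT, off=5): starts [103, 146, 165, 246, 257] → cuts [0, 108, 151, 170, 251]
  WciX (TTTGGCTC, off=8): starts [41, 56, 74, 117, 172, 181, 191, 206, 220, 231] → cuts [49, 64, 82, 125, 180, 189, 199, 214, 228, 239]
  HnxIX (CAGGAG, off=4): starts [6, 32, 50, 66, 87, 97, 109, 128, 137, 155, 240] → cuts [10, 36, 54, 70, 91, 101, 113, 132, 141, 159, 244]

All cut coordinates (distinct, sorted): [0, 10, 36, 49, 54, 64, 70, 82, 91, 101, 108, 113, 125, 132, 141, 151, 159, 170, 180, 189, 199, 214, 228, 239, 244, 251]

Fragment lengths:
  0→10: 10 bp
  10→36: 26 bp
  36→49: 13 bp
  49→54: 5 bp
  54→64: 10 bp
  64→70: 6 bp
  70→82: 12 bp
  82→91: 9 bp
  91→101: 10 bp
  101→108: 7 bp
  108→113: 5 bp
  113→125: 12 bp
  125→132: 7 bp
  132→141: 9 bp
  141→151: 10 bp
  151→159: 8 bp
  159→170: 11 bp
  170→180: 10 bp
  180→189: 9 bp
  189→199: 10 bp
  199→214: 15 bp
  214→228: 14 bp
  228→239: 11 bp
  239→244: 5 bp
  244→251: 7 bp
  251→0 (wrap): 262-251+0 = 11 bp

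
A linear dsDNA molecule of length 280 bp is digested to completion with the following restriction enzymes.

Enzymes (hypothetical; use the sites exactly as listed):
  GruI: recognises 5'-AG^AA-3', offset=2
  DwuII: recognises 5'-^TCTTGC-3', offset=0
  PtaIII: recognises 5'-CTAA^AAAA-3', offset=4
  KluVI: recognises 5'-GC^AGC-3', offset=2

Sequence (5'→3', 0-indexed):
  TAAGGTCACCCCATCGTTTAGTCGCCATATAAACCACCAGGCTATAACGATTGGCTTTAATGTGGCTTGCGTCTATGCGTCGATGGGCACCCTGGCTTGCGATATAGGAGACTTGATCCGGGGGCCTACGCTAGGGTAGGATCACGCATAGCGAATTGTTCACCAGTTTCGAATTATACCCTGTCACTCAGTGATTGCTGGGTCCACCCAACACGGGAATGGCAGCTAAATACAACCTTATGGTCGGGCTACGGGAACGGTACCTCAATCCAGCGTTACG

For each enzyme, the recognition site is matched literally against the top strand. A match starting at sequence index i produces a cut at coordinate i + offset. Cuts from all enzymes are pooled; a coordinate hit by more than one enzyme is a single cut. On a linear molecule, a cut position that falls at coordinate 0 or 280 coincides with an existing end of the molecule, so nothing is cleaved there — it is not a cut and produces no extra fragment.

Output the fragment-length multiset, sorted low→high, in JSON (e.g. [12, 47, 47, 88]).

[57,223]

Scan for sites:
  GruI (AGAA, off=2): no sites
  DwuII (TCTTGC, off=0): no sites
  PtaIII (CTAAAAAA, off=4): no sites
  KluVI (GCAGC, off=2): starts [221] → cuts [223]

Pooled cuts: [223]

Fragments:
  [0,223): 223 bp
  [223,280): 57 bp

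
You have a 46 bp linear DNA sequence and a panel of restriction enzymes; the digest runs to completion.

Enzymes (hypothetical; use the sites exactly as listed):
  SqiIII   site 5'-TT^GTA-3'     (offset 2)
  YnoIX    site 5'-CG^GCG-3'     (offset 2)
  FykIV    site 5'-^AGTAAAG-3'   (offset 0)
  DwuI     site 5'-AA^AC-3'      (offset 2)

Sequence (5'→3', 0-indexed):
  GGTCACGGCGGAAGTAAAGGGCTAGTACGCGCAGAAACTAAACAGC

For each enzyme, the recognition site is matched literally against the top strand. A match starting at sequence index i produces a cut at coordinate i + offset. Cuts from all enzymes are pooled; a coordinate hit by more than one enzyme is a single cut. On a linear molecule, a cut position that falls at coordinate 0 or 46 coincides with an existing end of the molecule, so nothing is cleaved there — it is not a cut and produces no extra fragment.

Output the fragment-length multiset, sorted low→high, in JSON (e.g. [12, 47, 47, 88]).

[5,5,5,7,24]

Site scan:
  SqiIII (TTGTA, off=2): no sites
  YnoIX CGGCG/2: at [5] ⇒ [7]
  FykIV AGTAAAG/0: at [12] ⇒ [12]
  DwuI AAAC/2: at [34, 39] ⇒ [36, 41]

All cut coordinates (distinct, sorted): [7, 12, 36, 41]

Fragment lengths:
  [0,7): 7 bp
  [7,12): 5 bp
  [12,36): 24 bp
  [36,41): 5 bp
  [41,46): 5 bp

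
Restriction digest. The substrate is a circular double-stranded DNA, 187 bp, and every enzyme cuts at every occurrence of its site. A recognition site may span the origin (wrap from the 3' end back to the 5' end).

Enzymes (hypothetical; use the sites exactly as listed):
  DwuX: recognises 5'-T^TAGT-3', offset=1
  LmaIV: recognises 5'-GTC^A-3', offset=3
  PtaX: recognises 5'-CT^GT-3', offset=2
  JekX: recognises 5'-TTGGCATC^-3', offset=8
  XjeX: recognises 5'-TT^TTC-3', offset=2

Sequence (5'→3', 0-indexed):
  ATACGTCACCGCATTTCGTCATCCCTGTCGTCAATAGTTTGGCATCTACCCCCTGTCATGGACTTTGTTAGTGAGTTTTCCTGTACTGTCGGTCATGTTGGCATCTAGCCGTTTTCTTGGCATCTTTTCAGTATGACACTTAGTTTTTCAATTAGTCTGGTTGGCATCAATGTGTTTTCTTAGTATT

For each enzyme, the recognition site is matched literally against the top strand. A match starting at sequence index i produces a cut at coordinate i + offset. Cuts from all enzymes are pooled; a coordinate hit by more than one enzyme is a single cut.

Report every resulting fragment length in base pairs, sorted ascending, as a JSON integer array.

Site scan:
  DwuX (TTAGT, off=1): starts [67, 139, 151, 179] → cuts [68, 140, 152, 180]
  LmaIV (GTCA, off=3): starts [4, 17, 29, 54, 91] → cuts [7, 20, 32, 57, 94]
  PtaX (CTGT, off=2): starts [24, 52, 80, 85] → cuts [26, 54, 82, 87]
  JekX (TTGGCATC, off=8): starts [38, 97, 116, 160] → cuts [46, 105, 124, 168]
  XjeX (TTTTC, off=2): starts [75, 111, 124, 144, 174] → cuts [77, 113, 126, 146, 176]

Pooled cuts: [7, 20, 26, 32, 46, 54, 57, 68, 77, 82, 87, 94, 105, 113, 124, 126, 140, 146, 152, 168, 176, 180]

Fragment lengths:
  7→20: 13 bp
  20→26: 6 bp
  26→32: 6 bp
  32→46: 14 bp
  46→54: 8 bp
  54→57: 3 bp
  57→68: 11 bp
  68→77: 9 bp
  77→82: 5 bp
  82→87: 5 bp
  87→94: 7 bp
  94→105: 11 bp
  105→113: 8 bp
  113→124: 11 bp
  124→126: 2 bp
  126→140: 14 bp
  140→146: 6 bp
  146→152: 6 bp
  152→168: 16 bp
  168→176: 8 bp
  176→180: 4 bp
  180→7 (wrap): 187-180+7 = 14 bp

[2,3,4,5,5,6,6,6,6,7,8,8,8,9,11,11,11,13,14,14,14,16]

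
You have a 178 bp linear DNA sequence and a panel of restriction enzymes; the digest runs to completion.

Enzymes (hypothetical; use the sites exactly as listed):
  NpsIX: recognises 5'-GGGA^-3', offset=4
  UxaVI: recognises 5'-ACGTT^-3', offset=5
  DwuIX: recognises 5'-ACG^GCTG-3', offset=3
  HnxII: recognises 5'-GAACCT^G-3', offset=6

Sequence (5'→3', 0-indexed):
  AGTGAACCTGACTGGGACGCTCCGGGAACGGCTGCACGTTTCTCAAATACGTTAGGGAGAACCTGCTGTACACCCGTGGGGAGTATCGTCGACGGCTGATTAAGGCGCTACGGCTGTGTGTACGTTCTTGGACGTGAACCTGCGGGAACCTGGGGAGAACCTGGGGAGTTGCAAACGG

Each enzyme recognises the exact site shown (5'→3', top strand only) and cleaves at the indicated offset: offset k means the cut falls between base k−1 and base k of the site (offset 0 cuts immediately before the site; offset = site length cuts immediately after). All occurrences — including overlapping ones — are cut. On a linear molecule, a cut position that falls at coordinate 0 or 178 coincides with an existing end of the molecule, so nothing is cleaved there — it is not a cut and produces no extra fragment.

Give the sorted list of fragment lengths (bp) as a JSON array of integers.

[3,4,5,5,5,6,6,6,8,9,10,10,11,12,13,14,15,18,18]

Site scan:
  NpsIX GGGA/4: at [13, 23, 54, 78, 143, 152, 163] ⇒ [17, 27, 58, 82, 147, 156, 167]
  UxaVI ACGTT/5: at [35, 48, 121] ⇒ [40, 53, 126]
  DwuIX ACGGCTG/3: at [27, 91, 109] ⇒ [30, 94, 112]
  HnxII GAACCTG/6: at [3, 58, 135, 145, 156] ⇒ [9, 64, 141, 151, 162]

Pooled cuts: [9, 17, 27, 30, 40, 53, 58, 64, 82, 94, 112, 126, 141, 147, 151, 156, 162, 167]

Fragments:
  [0,9): 9 bp
  [9,17): 8 bp
  [17,27): 10 bp
  [27,30): 3 bp
  [30,40): 10 bp
  [40,53): 13 bp
  [53,58): 5 bp
  [58,64): 6 bp
  [64,82): 18 bp
  [82,94): 12 bp
  [94,112): 18 bp
  [112,126): 14 bp
  [126,141): 15 bp
  [141,147): 6 bp
  [147,151): 4 bp
  [151,156): 5 bp
  [156,162): 6 bp
  [162,167): 5 bp
  [167,178): 11 bp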